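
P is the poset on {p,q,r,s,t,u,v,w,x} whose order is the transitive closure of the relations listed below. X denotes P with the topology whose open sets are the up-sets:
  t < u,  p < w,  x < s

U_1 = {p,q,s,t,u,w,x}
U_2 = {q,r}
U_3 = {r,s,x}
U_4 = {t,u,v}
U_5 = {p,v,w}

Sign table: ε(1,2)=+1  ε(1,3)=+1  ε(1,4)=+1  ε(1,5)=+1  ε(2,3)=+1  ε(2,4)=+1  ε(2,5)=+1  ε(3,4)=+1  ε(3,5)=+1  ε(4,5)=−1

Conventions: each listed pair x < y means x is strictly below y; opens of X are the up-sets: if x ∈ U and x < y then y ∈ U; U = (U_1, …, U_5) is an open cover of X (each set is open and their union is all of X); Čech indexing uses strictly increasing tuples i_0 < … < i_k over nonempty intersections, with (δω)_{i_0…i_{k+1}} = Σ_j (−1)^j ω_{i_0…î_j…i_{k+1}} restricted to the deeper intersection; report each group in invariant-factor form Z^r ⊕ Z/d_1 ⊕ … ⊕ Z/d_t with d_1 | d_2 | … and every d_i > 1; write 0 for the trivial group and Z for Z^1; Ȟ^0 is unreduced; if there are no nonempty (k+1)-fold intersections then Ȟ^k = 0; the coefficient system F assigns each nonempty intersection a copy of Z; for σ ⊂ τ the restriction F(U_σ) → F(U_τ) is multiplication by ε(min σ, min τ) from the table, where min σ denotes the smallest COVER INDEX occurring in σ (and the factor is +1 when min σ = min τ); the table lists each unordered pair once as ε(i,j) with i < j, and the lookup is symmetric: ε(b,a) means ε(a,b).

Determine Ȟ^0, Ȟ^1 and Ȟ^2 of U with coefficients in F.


Ȟ^0 = 0,  Ȟ^1 = Z ⊕ Z/2,  Ȟ^2 = 0

intersection data:
  U12={q} U13={s,x} U14={t,u} U15={p,w} U23={r} U45={v}
C dims 5,6; δ0: rk 5, SNF 1^4·2
Ȟ^0 = (5 − 5) − 0 = 0, so Ȟ^0 ≅ 0
Ȟ^1 = (6 − 0) − 5 = 1 plus torsion [2], so Ȟ^1 ≅ Z ⊕ Z/2
Ȟ^2 = (0 − 0) − 0 = 0, so Ȟ^2 ≅ 0


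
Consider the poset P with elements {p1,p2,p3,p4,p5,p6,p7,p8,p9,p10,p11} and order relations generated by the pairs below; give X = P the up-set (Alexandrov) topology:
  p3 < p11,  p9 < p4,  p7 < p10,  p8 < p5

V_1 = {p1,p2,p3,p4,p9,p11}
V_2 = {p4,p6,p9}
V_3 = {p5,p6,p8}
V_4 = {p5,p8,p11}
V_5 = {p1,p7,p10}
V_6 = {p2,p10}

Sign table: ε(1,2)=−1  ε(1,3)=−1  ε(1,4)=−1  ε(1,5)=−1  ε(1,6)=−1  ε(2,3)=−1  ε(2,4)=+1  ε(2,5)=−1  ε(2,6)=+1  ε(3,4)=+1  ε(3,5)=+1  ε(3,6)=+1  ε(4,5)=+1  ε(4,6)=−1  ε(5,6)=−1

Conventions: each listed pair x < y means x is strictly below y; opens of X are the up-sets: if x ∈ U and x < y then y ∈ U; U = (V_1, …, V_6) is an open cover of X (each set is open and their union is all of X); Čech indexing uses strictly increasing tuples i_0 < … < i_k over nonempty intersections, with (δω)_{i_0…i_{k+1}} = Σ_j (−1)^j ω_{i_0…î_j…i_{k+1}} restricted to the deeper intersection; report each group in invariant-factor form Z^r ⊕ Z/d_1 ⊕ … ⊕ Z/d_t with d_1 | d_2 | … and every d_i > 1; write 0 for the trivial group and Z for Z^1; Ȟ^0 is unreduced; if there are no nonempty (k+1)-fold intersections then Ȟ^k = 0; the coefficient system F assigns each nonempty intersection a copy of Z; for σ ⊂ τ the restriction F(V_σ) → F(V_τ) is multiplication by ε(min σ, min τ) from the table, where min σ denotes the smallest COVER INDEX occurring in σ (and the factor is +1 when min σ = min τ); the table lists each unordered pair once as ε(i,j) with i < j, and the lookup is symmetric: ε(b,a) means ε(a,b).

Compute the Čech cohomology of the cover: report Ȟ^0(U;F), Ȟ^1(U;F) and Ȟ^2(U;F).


nonempty overlaps:
  V12={p4,p9} V14={p11} V15={p1} V16={p2} V23={p6} V34={p5,p8} V56={p10}
C dims 6,7; δ0: rk 6, SNF 1^5·2
degree 0: 6−6−0 = 0 → Ȟ^0 ≅ 0
degree 1: 7−0−6 = 1 plus torsion [2] → Ȟ^1 ≅ Z ⊕ Z/2
degree 2: 0−0−0 = 0 → Ȟ^2 ≅ 0

Ȟ^0 ≅ 0, Ȟ^1 ≅ Z ⊕ Z/2, Ȟ^2 ≅ 0


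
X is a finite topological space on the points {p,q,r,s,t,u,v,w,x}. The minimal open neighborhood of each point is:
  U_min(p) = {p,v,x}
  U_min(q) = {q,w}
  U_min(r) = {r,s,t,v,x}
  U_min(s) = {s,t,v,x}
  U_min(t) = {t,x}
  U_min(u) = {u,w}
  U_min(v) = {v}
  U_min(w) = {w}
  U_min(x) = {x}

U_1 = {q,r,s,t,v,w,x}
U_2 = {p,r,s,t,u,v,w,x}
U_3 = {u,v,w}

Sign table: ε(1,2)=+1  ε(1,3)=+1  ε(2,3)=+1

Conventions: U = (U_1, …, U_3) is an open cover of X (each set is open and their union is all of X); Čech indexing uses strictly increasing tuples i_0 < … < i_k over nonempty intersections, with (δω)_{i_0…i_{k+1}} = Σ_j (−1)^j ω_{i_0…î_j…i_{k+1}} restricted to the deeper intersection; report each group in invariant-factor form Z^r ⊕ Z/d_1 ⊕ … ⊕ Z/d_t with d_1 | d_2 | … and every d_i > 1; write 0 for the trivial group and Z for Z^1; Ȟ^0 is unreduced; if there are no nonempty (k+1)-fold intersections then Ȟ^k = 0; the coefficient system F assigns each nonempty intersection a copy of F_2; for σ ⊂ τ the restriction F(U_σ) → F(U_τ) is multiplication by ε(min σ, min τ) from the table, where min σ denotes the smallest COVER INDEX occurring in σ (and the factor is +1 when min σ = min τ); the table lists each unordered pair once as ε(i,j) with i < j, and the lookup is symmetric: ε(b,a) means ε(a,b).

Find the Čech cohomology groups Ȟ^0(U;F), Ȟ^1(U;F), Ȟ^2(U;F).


Ȟ^0 = Z/2,  Ȟ^1 = 0,  Ȟ^2 = 0

nonempty overlaps:
  U12={r,s,t,v,w,x} U13={v,w} U23={u,v,w}
  U123={v,w}
C dims 3,3,1; δ0: rk_F2 2; δ1: rk_F2 1
degree 0: 3−2−0 = 1 → Ȟ^0 ≅ Z/2
degree 1: 3−1−2 = 0 → Ȟ^1 ≅ 0
degree 2: 1−0−1 = 0 → Ȟ^2 ≅ 0


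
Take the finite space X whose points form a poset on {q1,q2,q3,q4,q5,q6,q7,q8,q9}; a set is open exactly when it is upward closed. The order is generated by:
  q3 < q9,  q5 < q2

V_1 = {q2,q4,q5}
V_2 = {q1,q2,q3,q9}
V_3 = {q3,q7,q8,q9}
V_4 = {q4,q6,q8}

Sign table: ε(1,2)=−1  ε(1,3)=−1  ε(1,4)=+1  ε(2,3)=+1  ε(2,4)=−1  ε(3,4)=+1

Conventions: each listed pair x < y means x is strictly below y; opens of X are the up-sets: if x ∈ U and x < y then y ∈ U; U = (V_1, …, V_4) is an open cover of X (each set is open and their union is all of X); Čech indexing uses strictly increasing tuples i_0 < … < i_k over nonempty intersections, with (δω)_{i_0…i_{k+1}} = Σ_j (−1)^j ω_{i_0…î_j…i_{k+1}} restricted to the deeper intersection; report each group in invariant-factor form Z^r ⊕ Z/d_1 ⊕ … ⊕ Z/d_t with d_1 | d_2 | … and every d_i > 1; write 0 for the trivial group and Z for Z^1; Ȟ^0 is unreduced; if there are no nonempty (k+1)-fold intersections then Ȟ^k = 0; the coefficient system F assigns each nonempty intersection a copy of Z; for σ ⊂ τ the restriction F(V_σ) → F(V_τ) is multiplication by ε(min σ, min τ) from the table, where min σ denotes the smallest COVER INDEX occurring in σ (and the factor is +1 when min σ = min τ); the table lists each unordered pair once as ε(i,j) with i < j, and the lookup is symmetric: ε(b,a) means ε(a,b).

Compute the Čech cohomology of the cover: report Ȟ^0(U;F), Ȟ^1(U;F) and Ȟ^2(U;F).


nonempty intersections:
  V12={q2} V14={q4} V23={q3,q9} V34={q8}
C dims 4,4; δ0: rk 4, SNF 1^3·2
Ȟ^0: (4−4)−0=0 ⇒ 0
Ȟ^1: (4−0)−4=0 plus torsion [2] ⇒ Z/2
Ȟ^2: (0−0)−0=0 ⇒ 0

Ȟ^0(U;F) ≅ 0; Ȟ^1(U;F) ≅ Z/2; Ȟ^2(U;F) ≅ 0


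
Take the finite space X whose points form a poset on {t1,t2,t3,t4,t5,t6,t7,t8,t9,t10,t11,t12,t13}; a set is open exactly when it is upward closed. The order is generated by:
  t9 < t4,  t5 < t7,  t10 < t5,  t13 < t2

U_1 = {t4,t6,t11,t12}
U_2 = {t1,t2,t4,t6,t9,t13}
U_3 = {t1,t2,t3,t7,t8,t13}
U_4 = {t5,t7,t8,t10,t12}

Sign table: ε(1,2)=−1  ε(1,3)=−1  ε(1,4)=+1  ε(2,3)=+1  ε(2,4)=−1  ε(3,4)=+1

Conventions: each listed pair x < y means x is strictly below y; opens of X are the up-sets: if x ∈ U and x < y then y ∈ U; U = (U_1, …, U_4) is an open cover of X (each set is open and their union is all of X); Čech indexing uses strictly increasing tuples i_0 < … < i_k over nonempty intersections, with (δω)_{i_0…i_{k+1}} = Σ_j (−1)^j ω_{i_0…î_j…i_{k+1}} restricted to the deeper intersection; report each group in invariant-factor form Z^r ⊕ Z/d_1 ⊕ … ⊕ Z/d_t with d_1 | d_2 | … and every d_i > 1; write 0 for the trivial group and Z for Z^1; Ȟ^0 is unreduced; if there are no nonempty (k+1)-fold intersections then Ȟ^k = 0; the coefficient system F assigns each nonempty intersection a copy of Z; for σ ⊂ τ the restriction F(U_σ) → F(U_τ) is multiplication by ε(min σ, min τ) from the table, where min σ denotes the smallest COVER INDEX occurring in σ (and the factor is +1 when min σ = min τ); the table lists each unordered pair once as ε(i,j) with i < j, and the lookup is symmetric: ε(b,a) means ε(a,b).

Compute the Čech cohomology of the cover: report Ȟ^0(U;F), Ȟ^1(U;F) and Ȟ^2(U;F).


Ȟ^0(U;F) ≅ 0, Ȟ^1(U;F) ≅ Z/2, Ȟ^2(U;F) ≅ 0

intersection data:
  U12={t4,t6} U14={t12} U23={t1,t2,t13} U34={t7,t8}
C dims 4,4; δ0: rk 4, SNF 1^3·2
Ȟ^0 = (4 − 4) − 0 = 0, so Ȟ^0 ≅ 0
Ȟ^1 = (4 − 0) − 4 = 0 plus torsion [2], so Ȟ^1 ≅ Z/2
Ȟ^2 = (0 − 0) − 0 = 0, so Ȟ^2 ≅ 0


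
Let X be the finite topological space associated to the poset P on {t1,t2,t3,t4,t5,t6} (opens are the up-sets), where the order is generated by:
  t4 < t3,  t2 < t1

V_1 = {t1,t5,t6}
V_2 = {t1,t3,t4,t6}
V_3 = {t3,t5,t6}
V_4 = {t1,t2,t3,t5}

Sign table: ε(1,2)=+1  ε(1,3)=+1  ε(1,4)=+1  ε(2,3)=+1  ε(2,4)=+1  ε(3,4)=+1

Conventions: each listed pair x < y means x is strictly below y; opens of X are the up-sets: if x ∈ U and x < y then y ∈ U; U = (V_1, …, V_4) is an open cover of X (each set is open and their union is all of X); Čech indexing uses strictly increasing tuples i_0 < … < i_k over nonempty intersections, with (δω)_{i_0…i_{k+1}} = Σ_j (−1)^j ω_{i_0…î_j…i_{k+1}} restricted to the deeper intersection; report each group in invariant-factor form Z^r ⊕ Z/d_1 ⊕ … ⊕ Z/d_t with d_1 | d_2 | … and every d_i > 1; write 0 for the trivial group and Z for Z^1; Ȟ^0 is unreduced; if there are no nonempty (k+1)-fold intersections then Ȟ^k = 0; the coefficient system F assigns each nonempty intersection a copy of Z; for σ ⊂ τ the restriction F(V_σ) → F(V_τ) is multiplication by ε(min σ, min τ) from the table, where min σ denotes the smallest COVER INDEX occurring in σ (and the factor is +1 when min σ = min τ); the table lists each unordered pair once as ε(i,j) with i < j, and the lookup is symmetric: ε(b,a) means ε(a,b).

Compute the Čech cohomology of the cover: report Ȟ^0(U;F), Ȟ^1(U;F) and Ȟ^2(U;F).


cover nerve:
  V12={t1,t6} V13={t5,t6} V14={t1,t5} V23={t3,t6} V24={t1,t3} V34={t3,t5}
  V123={t6} V124={t1} V134={t5} V234={t3}
C dims 4,6,4; δ0: rk 3, SNF 1^3; δ1: rk 3, SNF 1^3
Ȟ^0: (4−3)−0=1 ⇒ Z
Ȟ^1: (6−3)−3=0 ⇒ 0
Ȟ^2: (4−0)−3=1 ⇒ Z

Ȟ^0(U;F) ≅ Z,  Ȟ^1(U;F) ≅ 0,  Ȟ^2(U;F) ≅ Z


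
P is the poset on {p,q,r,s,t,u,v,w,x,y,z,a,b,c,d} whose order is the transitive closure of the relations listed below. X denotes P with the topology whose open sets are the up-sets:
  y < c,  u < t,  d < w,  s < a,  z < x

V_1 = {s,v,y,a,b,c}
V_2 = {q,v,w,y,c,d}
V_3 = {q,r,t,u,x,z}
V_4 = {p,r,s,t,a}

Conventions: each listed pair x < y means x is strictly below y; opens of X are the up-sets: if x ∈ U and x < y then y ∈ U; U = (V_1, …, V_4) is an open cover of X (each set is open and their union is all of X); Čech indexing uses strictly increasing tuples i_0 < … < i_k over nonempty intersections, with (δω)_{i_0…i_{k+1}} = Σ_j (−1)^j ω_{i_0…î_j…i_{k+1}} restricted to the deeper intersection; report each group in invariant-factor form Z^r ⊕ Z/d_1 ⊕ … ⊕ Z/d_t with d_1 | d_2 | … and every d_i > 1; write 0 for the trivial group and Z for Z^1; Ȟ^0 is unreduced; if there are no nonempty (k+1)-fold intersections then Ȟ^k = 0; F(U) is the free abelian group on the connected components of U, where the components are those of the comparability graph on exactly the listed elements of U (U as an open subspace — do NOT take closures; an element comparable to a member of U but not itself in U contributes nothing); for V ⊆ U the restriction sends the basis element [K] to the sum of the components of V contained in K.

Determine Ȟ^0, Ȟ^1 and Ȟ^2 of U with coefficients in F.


Ȟ^0 = Z^10,  Ȟ^1 = 0,  Ȟ^2 = 0

nonempty overlaps:
  V12={v,y,c} V14={s,a} V23={q} V34={r,t}
components per intersection:
  V1: {s,a} {v} {y,c} {b}
  V2: {q} {v} {w,d} {y,c}
  V3: {q} {r} {t,u} {x,z}
  V4: {p} {r} {s,a} {t}
  V12: {v} {y,c}
  V14: {s,a}
  V23: {q}
  V34: {r} {t}
C dims 16,6; δ0: rk 6, SNF 1^6
degree 0: 16−6−0 = 10 → Ȟ^0 ≅ Z^10
degree 1: 6−0−6 = 0 → Ȟ^1 ≅ 0
degree 2: 0−0−0 = 0 → Ȟ^2 ≅ 0


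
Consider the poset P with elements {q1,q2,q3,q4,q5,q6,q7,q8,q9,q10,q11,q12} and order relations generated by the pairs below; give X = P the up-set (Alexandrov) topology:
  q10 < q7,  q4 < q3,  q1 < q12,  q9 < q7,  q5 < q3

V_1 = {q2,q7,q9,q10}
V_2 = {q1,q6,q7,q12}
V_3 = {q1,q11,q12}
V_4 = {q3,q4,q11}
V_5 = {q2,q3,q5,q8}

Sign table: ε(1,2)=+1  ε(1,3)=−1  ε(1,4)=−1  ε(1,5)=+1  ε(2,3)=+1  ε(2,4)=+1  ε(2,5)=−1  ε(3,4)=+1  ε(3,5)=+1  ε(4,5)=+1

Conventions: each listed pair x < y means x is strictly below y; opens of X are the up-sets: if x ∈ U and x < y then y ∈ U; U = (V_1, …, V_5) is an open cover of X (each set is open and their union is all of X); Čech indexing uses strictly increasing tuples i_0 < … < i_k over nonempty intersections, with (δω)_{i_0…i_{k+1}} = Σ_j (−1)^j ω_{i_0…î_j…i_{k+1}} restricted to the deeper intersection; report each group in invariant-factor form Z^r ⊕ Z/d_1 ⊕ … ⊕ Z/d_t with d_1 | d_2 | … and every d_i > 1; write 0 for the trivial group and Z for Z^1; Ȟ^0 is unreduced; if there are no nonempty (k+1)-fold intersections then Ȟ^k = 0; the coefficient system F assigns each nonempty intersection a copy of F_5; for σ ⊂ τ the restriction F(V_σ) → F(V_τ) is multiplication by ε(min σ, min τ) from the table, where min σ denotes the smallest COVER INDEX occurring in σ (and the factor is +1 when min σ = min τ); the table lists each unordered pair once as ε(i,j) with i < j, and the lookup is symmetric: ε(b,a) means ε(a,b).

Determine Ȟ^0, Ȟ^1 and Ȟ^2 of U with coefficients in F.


Ȟ^0 ≅ Z/5, Ȟ^1 ≅ Z/5, Ȟ^2 ≅ 0

nonempty overlaps:
  V12={q7} V15={q2} V23={q1,q12} V34={q11} V45={q3}
C dims 5,5; δ0: rk_F5 4
degree 0: 5−4−0 = 1 → Ȟ^0 ≅ Z/5
degree 1: 5−0−4 = 1 → Ȟ^1 ≅ Z/5
degree 2: 0−0−0 = 0 → Ȟ^2 ≅ 0


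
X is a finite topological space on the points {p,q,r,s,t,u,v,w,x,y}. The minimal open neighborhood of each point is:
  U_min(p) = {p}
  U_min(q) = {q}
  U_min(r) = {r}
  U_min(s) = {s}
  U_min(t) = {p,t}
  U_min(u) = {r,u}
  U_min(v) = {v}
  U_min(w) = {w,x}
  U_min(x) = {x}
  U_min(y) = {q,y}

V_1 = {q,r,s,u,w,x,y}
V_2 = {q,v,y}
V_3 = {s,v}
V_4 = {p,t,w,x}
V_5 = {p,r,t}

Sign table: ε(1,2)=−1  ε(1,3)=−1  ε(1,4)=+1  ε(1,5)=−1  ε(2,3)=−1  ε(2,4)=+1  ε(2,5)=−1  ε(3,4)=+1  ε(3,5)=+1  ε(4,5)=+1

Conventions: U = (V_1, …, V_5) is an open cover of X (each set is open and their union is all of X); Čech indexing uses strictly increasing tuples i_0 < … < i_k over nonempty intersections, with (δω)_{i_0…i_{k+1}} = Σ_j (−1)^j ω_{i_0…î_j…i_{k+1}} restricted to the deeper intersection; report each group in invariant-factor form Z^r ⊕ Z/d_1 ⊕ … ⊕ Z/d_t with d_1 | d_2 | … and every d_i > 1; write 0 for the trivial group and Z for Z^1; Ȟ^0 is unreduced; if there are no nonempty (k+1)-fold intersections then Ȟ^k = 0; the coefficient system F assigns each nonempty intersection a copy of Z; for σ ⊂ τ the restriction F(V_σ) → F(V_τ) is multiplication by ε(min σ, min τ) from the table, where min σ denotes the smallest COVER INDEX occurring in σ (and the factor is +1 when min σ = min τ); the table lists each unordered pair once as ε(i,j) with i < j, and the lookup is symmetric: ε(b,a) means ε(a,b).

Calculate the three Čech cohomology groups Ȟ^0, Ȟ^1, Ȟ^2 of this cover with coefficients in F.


intersection data:
  V12={q,y} V13={s} V14={w,x} V15={r} V23={v} V45={p,t}
C dims 5,6; δ0: rk 5, SNF 1^4·2
Ȟ^0 = (5 − 5) − 0 = 0, so Ȟ^0 ≅ 0
Ȟ^1 = (6 − 0) − 5 = 1 plus torsion [2], so Ȟ^1 ≅ Z ⊕ Z/2
Ȟ^2 = (0 − 0) − 0 = 0, so Ȟ^2 ≅ 0

Ȟ^0 = 0; Ȟ^1 = Z ⊕ Z/2; Ȟ^2 = 0


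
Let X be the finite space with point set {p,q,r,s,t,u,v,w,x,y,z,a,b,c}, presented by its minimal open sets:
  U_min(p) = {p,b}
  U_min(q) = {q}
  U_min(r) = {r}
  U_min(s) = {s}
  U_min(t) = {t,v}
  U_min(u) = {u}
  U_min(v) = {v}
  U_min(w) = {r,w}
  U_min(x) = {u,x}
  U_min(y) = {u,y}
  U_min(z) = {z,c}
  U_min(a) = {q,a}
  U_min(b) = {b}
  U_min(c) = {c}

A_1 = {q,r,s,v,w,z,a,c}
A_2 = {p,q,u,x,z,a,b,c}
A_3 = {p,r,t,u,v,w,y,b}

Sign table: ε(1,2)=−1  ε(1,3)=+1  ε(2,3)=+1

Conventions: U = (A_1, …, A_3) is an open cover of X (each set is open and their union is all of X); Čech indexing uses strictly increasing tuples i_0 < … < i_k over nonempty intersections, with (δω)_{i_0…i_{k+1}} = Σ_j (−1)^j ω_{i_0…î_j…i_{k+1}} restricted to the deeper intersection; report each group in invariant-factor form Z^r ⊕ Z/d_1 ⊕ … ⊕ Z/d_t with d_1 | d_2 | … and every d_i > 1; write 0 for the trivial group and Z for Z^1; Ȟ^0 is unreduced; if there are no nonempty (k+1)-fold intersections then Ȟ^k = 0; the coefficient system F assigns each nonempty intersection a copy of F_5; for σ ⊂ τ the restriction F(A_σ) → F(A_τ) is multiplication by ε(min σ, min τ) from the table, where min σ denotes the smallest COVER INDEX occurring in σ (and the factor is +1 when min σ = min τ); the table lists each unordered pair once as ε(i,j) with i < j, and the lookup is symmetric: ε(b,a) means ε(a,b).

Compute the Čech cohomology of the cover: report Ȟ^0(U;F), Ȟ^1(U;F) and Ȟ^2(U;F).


nerve simplices:
  A12={q,z,a,c} A13={r,v,w} A23={p,u,b}
C dims 3,3; δ0: rk_F5 3
degree 0: 3−3−0 = 0 → Ȟ^0 ≅ 0
degree 1: 3−0−3 = 0 → Ȟ^1 ≅ 0
degree 2: 0−0−0 = 0 → Ȟ^2 ≅ 0

Ȟ^0 ≅ 0, Ȟ^1 ≅ 0, Ȟ^2 ≅ 0


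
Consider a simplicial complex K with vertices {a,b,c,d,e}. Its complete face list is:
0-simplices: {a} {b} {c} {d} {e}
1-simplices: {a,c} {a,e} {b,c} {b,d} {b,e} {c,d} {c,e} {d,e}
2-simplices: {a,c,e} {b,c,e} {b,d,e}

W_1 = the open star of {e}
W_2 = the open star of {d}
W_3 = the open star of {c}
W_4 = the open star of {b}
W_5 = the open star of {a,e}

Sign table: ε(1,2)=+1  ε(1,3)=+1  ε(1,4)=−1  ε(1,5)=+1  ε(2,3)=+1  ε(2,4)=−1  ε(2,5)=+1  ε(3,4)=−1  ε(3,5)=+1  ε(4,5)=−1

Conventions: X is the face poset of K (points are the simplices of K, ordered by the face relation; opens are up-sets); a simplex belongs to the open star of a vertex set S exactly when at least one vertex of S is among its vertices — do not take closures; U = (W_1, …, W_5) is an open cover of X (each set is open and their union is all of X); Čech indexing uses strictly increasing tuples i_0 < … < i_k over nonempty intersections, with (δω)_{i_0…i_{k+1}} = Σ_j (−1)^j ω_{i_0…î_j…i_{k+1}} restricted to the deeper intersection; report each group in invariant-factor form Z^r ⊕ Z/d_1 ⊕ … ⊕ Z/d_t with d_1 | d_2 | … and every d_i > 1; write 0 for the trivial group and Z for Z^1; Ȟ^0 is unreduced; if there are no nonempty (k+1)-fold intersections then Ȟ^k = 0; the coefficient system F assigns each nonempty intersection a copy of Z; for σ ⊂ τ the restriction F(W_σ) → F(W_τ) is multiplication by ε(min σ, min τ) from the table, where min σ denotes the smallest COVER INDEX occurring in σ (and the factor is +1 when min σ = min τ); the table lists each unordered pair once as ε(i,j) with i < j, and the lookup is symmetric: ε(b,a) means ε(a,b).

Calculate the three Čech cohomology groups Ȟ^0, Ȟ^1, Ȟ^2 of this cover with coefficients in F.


cover nerve:
  W1={{e},{a,e},{b,e},{c,e},{d,e},{a,c,e},{b,c,e},{b,d,e}} W2={{d},{b,d},{c,d},{d,e},{b,d,e}} W3={{c},{a,c},{b,c},{c,d},{c,e},{a,c,e},{b,c,e}} W4={{b},{b,c},{b,d},{b,e},{b,c,e},{b,d,e}} W5={{a},{e},{a,c},{a,e},{b,e},{c,e},{d,e},{a,c,e},{b,c,e},{b,d,e}}
  W12={{d,e},{b,d,e}} W13={{c,e},{a,c,e},{b,c,e}} W14={{b,e},{b,c,e},{b,d,e}} W15={{e},{a,e},{b,e},{c,e},{d,e},{a,c,e},{b,c,e},{b,d,e}} W23={{c,d}} W24={{b,d},{b,d,e}} W25={{d,e},{b,d,e}} W34={{b,c},{b,c,e}} W35={{a,c},{c,e},{a,c,e},{b,c,e}} W45={{b,e},{b,c,e},{b,d,e}}
  W124={{b,d,e}} W125={{d,e},{b,d,e}} W134={{b,c,e}} W135={{c,e},{a,c,e},{b,c,e}} W145={{b,e},{b,c,e},{b,d,e}} W245={{b,d,e}} W345={{b,c,e}}
  W1245={{b,d,e}} W1345={{b,c,e}}
C dims 5,10,7,2; δ0: rk 4, SNF 1^4; δ1: rk 5, SNF 1^5; δ2: rk 2, SNF 1^2
Ȟ^0: (5−4)−0=1 ⇒ Z
Ȟ^1: (10−5)−4=1 ⇒ Z
Ȟ^2: (7−2)−5=0 ⇒ 0

Ȟ^0 ≅ Z, Ȟ^1 ≅ Z, Ȟ^2 ≅ 0


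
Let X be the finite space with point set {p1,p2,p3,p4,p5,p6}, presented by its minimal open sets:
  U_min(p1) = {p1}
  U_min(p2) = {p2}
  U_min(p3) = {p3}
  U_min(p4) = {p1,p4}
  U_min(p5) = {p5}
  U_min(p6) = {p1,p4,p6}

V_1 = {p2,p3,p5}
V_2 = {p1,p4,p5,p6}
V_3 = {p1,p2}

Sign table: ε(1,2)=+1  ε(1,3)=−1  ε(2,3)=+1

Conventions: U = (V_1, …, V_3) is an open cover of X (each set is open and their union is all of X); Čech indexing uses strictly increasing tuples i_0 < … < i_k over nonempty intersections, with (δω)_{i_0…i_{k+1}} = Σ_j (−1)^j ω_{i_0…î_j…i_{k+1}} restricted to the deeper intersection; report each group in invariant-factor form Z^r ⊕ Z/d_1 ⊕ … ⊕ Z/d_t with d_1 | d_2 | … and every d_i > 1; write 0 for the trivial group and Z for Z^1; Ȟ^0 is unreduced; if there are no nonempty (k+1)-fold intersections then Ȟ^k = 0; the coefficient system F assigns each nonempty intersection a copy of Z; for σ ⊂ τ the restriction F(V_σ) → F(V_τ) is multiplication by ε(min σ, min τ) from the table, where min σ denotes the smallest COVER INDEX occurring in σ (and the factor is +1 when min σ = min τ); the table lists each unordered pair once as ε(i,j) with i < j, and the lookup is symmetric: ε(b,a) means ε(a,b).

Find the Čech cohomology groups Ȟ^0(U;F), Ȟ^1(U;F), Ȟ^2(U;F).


nonempty intersections:
  V12={p5} V13={p2} V23={p1}
C dims 3,3; δ0: rk 3, SNF 1^2·2
Ȟ^0: (3−3)−0=0 ⇒ 0
Ȟ^1: (3−0)−3=0 plus torsion [2] ⇒ Z/2
Ȟ^2: (0−0)−0=0 ⇒ 0

Ȟ^0 = 0, Ȟ^1 = Z/2 and Ȟ^2 = 0


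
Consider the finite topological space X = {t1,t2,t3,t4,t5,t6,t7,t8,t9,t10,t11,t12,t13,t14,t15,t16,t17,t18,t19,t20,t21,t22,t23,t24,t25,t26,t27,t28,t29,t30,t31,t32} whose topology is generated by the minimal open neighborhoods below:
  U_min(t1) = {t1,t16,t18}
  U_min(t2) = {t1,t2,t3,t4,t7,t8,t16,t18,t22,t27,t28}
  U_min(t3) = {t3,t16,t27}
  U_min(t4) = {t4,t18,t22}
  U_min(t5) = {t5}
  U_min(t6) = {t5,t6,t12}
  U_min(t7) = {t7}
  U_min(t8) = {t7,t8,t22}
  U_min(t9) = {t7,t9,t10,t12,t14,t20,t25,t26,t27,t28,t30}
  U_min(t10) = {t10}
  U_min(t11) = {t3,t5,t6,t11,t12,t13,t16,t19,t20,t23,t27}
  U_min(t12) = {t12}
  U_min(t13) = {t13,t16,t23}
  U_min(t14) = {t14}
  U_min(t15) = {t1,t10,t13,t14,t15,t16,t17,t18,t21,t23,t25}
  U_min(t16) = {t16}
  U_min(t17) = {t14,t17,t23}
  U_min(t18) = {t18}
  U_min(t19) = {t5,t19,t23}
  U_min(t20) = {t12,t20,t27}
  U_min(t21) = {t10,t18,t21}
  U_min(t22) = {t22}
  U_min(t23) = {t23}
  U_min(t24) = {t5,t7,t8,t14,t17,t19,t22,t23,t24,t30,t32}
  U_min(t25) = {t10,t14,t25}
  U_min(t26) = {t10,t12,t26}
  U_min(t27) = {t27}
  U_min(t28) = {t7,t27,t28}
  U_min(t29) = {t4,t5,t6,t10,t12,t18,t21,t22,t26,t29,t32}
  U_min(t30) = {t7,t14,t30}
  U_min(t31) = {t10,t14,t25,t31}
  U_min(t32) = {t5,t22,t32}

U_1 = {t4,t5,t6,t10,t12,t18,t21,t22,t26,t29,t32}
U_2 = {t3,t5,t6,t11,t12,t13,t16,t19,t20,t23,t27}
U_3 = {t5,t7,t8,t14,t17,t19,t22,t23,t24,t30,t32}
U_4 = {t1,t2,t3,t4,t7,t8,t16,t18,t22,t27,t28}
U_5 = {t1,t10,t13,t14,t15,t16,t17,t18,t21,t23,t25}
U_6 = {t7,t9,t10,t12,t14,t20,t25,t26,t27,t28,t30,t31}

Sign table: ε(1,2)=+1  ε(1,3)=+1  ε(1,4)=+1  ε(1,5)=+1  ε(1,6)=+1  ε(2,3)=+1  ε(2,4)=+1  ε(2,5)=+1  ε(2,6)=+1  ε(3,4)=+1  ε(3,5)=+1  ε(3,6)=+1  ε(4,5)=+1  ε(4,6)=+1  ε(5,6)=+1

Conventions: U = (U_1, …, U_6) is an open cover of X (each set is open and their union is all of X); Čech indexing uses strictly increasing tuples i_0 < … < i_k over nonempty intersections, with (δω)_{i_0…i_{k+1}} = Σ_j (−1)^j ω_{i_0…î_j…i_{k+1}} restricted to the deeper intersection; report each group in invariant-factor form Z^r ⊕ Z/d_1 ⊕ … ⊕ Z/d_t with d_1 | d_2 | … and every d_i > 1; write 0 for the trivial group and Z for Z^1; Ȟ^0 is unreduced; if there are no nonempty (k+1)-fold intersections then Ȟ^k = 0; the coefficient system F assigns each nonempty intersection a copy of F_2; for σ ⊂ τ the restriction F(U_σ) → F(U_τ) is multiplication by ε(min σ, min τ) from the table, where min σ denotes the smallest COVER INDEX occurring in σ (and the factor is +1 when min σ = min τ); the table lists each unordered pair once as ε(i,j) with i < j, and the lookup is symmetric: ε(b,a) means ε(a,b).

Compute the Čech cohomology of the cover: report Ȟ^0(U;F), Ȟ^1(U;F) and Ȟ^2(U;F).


Ȟ^0 = Z/2,  Ȟ^1 = Z/2,  Ȟ^2 = Z/2

nerve simplices:
  U12={t5,t6,t12} U13={t5,t22,t32} U14={t4,t18,t22} U15={t10,t18,t21} U16={t10,t12,t26} U23={t5,t19,t23} U24={t3,t16,t27} U25={t13,t16,t23} U26={t12,t20,t27} U34={t7,t8,t22} U35={t14,t17,t23} U36={t7,t14,t30} U45={t1,t16,t18} U46={t7,t27,t28} U56={t10,t14,t25}
  U123={t5} U126={t12} U134={t22} U145={t18} U156={t10} U235={t23} U245={t16} U246={t27} U346={t7} U356={t14}
C dims 6,15,10; δ0: rk_F2 5; δ1: rk_F2 9
degree 0: 6−5−0 = 1 → Ȟ^0 ≅ Z/2
degree 1: 15−9−5 = 1 → Ȟ^1 ≅ Z/2
degree 2: 10−0−9 = 1 → Ȟ^2 ≅ Z/2


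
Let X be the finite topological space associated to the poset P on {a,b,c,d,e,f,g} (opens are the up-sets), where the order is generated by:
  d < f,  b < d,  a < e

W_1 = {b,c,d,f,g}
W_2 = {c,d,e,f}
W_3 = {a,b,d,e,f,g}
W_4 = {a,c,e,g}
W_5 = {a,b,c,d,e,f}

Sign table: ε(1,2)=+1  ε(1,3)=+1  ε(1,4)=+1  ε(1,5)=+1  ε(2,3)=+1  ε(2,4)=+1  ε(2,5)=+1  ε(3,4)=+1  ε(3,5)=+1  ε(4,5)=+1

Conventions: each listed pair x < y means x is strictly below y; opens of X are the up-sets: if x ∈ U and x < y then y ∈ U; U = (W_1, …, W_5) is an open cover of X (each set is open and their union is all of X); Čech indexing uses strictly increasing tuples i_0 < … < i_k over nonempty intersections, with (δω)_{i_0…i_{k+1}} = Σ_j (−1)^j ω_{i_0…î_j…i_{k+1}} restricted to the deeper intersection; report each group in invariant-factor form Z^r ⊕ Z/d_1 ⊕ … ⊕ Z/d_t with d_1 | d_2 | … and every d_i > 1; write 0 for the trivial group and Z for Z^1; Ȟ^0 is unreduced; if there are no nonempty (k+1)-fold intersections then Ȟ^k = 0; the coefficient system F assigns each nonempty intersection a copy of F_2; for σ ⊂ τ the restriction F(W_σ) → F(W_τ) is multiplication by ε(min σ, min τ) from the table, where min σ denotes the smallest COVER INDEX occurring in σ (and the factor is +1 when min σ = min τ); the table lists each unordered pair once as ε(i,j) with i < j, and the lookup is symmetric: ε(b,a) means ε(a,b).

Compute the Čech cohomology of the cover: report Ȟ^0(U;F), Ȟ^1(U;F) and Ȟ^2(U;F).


Ȟ^0 = Z/2; Ȟ^1 = 0; Ȟ^2 = Z/2

intersection data:
  W12={c,d,f} W13={b,d,f,g} W14={c,g} W15={b,c,d,f} W23={d,e,f} W24={c,e} W25={c,d,e,f} W34={a,e,g} W35={a,b,d,e,f} W45={a,c,e}
  W123={d,f} W124={c} W125={c,d,f} W134={g} W135={b,d,f} W145={c} W234={e} W235={d,e,f} W245={c,e} W345={a,e}
  W1235={d,f} W1245={c} W2345={e}
C dims 5,10,10,3; δ0: rk_F2 4; δ1: rk_F2 6; δ2: rk_F2 3
Ȟ^0 = (5 − 4) − 0 = 1, so Ȟ^0 ≅ Z/2
Ȟ^1 = (10 − 6) − 4 = 0, so Ȟ^1 ≅ 0
Ȟ^2 = (10 − 3) − 6 = 1, so Ȟ^2 ≅ Z/2


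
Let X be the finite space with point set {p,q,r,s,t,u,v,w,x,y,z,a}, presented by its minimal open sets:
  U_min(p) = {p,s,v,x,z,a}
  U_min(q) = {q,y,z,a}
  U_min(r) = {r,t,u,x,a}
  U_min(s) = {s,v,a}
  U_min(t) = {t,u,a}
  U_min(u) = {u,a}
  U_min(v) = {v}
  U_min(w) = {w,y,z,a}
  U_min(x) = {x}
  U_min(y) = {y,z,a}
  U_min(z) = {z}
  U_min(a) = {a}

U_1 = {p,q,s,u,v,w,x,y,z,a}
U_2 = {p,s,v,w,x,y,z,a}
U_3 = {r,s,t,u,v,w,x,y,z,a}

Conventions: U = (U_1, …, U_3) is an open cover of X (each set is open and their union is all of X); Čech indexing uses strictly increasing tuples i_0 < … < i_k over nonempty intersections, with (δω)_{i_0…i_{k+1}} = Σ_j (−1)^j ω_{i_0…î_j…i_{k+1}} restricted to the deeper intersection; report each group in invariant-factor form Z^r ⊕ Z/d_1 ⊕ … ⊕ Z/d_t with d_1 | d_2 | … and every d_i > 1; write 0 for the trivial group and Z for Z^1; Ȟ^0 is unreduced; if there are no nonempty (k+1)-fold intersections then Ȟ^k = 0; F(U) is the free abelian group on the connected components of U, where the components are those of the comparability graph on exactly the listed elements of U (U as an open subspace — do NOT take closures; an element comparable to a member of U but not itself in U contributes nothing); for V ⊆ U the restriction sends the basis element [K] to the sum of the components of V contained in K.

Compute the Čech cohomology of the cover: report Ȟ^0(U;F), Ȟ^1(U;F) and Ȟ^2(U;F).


Ȟ^0 = Z, Ȟ^1 = Z, Ȟ^2 = 0

nonempty intersections:
  U12={p,s,v,w,x,y,z,a} U13={s,u,v,w,x,y,z,a} U23={s,v,w,x,y,z,a}
  U123={s,v,w,x,y,z,a}
components per intersection:
  U1: {p,q,s,u,v,w,x,y,z,a}
  U2: {p,s,v,w,x,y,z,a}
  U3: {r,s,t,u,v,w,x,y,z,a}
  U12: {p,s,v,w,x,y,z,a}
  U13: {s,u,v,w,y,z,a} {x}
  U23: {s,v,w,y,z,a} {x}
  U123: {s,v,w,y,z,a} {x}
C dims 3,5,2; δ0: rk 2, SNF 1^2; δ1: rk 2, SNF 1^2
Ȟ^0: (3−2)−0=1 ⇒ Z
Ȟ^1: (5−2)−2=1 ⇒ Z
Ȟ^2: (2−0)−2=0 ⇒ 0


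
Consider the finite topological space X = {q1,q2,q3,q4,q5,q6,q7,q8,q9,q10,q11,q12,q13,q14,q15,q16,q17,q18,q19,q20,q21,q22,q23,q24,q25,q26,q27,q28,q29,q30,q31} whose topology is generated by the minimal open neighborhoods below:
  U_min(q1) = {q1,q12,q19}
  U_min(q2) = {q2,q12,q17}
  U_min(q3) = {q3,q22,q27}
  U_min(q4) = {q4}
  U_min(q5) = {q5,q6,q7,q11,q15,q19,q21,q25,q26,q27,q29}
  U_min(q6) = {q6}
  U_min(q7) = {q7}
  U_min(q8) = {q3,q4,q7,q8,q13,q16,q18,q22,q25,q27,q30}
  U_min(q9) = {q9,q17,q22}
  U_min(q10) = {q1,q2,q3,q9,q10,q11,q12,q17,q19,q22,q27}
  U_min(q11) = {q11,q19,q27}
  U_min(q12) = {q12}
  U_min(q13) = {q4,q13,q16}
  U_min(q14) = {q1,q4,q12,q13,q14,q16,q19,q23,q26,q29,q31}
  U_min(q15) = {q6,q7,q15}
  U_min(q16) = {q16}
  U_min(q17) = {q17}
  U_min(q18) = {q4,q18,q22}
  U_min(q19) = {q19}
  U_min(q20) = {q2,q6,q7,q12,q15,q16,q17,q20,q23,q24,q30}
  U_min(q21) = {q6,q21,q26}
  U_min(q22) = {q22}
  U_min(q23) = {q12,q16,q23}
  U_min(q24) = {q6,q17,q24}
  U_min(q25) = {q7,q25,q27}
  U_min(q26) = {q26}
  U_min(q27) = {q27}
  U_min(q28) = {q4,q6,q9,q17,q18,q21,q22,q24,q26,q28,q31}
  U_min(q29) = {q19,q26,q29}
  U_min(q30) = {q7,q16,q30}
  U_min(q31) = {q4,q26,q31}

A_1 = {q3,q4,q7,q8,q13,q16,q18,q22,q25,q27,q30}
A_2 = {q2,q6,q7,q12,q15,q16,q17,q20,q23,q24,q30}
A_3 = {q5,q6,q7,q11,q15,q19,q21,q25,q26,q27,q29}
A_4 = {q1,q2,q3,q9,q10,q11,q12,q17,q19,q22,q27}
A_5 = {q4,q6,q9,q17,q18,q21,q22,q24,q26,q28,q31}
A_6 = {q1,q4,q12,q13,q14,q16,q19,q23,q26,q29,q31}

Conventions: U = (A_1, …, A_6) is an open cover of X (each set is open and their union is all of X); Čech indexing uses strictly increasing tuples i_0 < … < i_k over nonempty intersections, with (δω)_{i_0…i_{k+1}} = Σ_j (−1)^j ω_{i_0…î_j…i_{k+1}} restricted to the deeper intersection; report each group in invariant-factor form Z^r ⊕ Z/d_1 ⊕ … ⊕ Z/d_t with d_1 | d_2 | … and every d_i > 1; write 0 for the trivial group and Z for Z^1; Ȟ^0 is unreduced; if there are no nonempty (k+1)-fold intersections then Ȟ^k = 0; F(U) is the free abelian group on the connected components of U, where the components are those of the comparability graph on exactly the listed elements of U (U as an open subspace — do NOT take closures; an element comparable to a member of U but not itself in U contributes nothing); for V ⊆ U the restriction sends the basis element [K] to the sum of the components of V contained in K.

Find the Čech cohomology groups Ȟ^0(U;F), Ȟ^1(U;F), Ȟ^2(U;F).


nonempty overlaps:
  A12={q7,q16,q30} A13={q7,q25,q27} A14={q3,q22,q27} A15={q4,q18,q22} A16={q4,q13,q16} A23={q6,q7,q15} A24={q2,q12,q17} A25={q6,q17,q24} A26={q12,q16,q23} A34={q11,q19,q27} A35={q6,q21,q26} A36={q19,q26,q29} A45={q9,q17,q22} A46={q1,q12,q19} A56={q4,q26,q31}
  A123={q7} A126={q16} A134={q27} A145={q22} A156={q4} A235={q6} A245={q17} A246={q12} A346={q19} A356={q26}
components per intersection:
  A1: {q3,q4,q7,q8,q13,q16,q18,q22,q25,q27,q30}
  A2: {q2,q6,q7,q12,q15,q16,q17,q20,q23,q24,q30}
  A3: {q5,q6,q7,q11,q15,q19,q21,q25,q26,q27,q29}
  A4: {q1,q2,q3,q9,q10,q11,q12,q17,q19,q22,q27}
  A5: {q4,q6,q9,q17,q18,q21,q22,q24,q26,q28,q31}
  A6: {q1,q4,q12,q13,q14,q16,q19,q23,q26,q29,q31}
  A12: {q7,q16,q30}
  A13: {q7,q25,q27}
  A14: {q3,q22,q27}
  A15: {q4,q18,q22}
  A16: {q4,q13,q16}
  A23: {q6,q7,q15}
  A24: {q2,q12,q17}
  A25: {q6,q17,q24}
  A26: {q12,q16,q23}
  A34: {q11,q19,q27}
  A35: {q6,q21,q26}
  A36: {q19,q26,q29}
  A45: {q9,q17,q22}
  A46: {q1,q12,q19}
  A56: {q4,q26,q31}
  A123: {q7}
  A126: {q16}
  A134: {q27}
  A145: {q22}
  A156: {q4}
  A235: {q6}
  A245: {q17}
  A246: {q12}
  A346: {q19}
  A356: {q26}
C dims 6,15,10; δ0: rk 5, SNF 1^5; δ1: rk 10, SNF 1^9·2
degree 0: 6−5−0 = 1 → Ȟ^0 ≅ Z
degree 1: 15−10−5 = 0 → Ȟ^1 ≅ 0
degree 2: 10−0−10 = 0 plus torsion [2] → Ȟ^2 ≅ Z/2

Ȟ^0 ≅ Z, Ȟ^1 ≅ 0, Ȟ^2 ≅ Z/2


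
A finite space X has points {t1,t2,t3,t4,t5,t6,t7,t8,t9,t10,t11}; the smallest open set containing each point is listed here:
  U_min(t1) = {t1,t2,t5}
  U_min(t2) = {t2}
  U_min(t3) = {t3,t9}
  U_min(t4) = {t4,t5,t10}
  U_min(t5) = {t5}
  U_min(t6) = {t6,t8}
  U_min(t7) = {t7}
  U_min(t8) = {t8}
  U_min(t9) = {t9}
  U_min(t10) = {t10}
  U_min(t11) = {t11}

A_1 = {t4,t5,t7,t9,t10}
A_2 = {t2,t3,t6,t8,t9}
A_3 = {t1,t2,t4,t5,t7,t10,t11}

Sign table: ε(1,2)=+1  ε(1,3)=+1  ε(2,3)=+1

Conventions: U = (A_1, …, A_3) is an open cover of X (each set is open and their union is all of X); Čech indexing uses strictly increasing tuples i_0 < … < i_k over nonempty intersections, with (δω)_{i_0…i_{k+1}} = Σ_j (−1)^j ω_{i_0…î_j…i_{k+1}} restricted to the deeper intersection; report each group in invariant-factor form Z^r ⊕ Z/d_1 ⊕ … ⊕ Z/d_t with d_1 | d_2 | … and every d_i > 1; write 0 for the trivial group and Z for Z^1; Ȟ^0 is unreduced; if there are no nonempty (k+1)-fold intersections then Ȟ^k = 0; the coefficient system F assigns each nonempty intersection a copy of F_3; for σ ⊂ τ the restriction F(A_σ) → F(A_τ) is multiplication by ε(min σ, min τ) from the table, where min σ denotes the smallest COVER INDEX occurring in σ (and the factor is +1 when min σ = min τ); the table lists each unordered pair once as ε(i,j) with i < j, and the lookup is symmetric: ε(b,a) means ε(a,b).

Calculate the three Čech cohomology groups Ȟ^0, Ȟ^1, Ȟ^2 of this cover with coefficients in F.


Ȟ^0 ≅ Z/3, Ȟ^1 ≅ Z/3 and Ȟ^2 ≅ 0

nonempty overlaps:
  A12={t9} A13={t4,t5,t7,t10} A23={t2}
C dims 3,3; δ0: rk_F3 2
degree 0: 3−2−0 = 1 → Ȟ^0 ≅ Z/3
degree 1: 3−0−2 = 1 → Ȟ^1 ≅ Z/3
degree 2: 0−0−0 = 0 → Ȟ^2 ≅ 0


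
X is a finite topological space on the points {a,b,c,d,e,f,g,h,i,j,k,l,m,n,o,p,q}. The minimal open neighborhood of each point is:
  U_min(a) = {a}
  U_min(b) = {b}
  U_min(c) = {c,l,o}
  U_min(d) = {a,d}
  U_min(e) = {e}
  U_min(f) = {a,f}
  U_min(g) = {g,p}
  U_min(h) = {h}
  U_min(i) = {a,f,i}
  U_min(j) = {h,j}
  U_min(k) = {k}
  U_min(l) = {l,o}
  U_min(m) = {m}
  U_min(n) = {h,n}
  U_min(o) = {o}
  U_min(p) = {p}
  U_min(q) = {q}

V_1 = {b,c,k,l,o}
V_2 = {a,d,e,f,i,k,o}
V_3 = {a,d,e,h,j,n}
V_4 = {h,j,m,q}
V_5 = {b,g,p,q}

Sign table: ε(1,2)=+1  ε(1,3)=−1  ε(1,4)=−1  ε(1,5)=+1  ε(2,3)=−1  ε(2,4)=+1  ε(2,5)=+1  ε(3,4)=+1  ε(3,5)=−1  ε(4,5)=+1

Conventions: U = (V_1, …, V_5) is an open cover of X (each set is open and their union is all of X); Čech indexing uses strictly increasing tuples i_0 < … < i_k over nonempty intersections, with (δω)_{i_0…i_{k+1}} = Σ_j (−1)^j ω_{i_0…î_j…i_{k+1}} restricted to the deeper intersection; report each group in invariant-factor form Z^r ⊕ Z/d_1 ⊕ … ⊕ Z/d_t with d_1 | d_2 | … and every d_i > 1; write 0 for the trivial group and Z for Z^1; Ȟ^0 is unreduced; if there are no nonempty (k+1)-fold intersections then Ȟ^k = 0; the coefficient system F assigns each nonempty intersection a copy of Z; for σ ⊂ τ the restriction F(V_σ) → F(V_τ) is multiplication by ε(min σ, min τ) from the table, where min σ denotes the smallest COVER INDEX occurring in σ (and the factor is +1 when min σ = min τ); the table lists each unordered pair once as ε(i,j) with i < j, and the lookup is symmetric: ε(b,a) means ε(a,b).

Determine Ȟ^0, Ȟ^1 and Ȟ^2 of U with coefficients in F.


nerve of the cover:
  V12={k,o} V15={b} V23={a,d,e} V34={h,j} V45={q}
C dims 5,5; δ0: rk 5, SNF 1^4·2
Ȟ^0 = (5 − 5) − 0 = 0, so Ȟ^0 ≅ 0
Ȟ^1 = (5 − 0) − 5 = 0 plus torsion [2], so Ȟ^1 ≅ Z/2
Ȟ^2 = (0 − 0) − 0 = 0, so Ȟ^2 ≅ 0

Ȟ^0 ≅ 0; Ȟ^1 ≅ Z/2; Ȟ^2 ≅ 0


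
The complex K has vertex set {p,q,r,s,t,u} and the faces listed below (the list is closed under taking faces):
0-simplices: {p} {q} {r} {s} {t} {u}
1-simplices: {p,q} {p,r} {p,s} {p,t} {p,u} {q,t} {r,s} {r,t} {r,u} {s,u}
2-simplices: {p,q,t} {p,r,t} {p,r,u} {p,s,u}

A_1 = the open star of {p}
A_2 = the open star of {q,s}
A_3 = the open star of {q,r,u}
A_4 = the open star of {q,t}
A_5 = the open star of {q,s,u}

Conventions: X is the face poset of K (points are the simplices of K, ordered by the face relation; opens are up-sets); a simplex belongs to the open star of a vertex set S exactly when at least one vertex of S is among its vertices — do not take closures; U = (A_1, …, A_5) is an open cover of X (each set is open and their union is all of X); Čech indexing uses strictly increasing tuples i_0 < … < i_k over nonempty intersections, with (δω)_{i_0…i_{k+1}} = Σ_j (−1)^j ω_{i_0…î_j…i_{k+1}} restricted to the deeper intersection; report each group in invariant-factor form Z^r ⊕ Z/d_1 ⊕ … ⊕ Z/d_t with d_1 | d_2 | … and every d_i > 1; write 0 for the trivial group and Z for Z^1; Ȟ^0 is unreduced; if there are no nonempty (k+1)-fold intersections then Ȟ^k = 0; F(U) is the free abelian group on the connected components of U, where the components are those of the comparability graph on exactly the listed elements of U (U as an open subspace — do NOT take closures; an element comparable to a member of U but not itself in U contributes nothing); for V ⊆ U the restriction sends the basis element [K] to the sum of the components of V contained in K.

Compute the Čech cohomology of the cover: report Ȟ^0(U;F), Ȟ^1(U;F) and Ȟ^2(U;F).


nonempty intersections:
  A1={{p},{p,q},{p,r},{p,s},{p,t},{p,u},{p,q,t},{p,r,t},{p,r,u},{p,s,u}} A2={{q},{s},{p,q},{p,s},{q,t},{r,s},{s,u},{p,q,t},{p,s,u}} A3={{q},{r},{u},{p,q},{p,r},{p,u},{q,t},{r,s},{r,t},{r,u},{s,u},{p,q,t},{p,r,t},{p,r,u},{p,s,u}} A4={{q},{t},{p,q},{p,t},{q,t},{r,t},{p,q,t},{p,r,t}} A5={{q},{s},{u},{p,q},{p,s},{p,u},{q,t},{r,s},{r,u},{s,u},{p,q,t},{p,r,u},{p,s,u}}
  A12={{p,q},{p,s},{p,q,t},{p,s,u}} A13={{p,q},{p,r},{p,u},{p,q,t},{p,r,t},{p,r,u},{p,s,u}} A14={{p,q},{p,t},{p,q,t},{p,r,t}} A15={{p,q},{p,s},{p,u},{p,q,t},{p,r,u},{p,s,u}} A23={{q},{p,q},{q,t},{r,s},{s,u},{p,q,t},{p,s,u}} A24={{q},{p,q},{q,t},{p,q,t}} A25={{q},{s},{p,q},{p,s},{q,t},{r,s},{s,u},{p,q,t},{p,s,u}} A34={{q},{p,q},{q,t},{r,t},{p,q,t},{p,r,t}} A35={{q},{u},{p,q},{p,u},{q,t},{r,s},{r,u},{s,u},{p,q,t},{p,r,u},{p,s,u}} A45={{q},{p,q},{q,t},{p,q,t}}
  A123={{p,q},{p,q,t},{p,s,u}} A124={{p,q},{p,q,t}} A125={{p,q},{p,s},{p,q,t},{p,s,u}} A134={{p,q},{p,q,t},{p,r,t}} A135={{p,q},{p,u},{p,q,t},{p,r,u},{p,s,u}} A145={{p,q},{p,q,t}} A234={{q},{p,q},{q,t},{p,q,t}} A235={{q},{p,q},{q,t},{r,s},{s,u},{p,q,t},{p,s,u}} A245={{q},{p,q},{q,t},{p,q,t}} A345={{q},{p,q},{q,t},{p,q,t}}
  A1234={{p,q},{p,q,t}} A1235={{p,q},{p,q,t},{p,s,u}} A1245={{p,q},{p,q,t}} A1345={{p,q},{p,q,t}} A2345={{q},{p,q},{q,t},{p,q,t}}
  A12345={{p,q},{p,q,t}}
components per intersection:
  A1: {{p},{p,q},{p,r},{p,s},{p,t},{p,u},{p,q,t},{p,r,t},{p,r,u},{p,s,u}}
  A2: {{q},{p,q},{q,t},{p,q,t}} {{s},{p,s},{r,s},{s,u},{p,s,u}}
  A3: {{q},{p,q},{q,t},{p,q,t}} {{r},{u},{p,r},{p,u},{r,s},{r,t},{r,u},{s,u},{p,r,t},{p,r,u},{p,s,u}}
  A4: {{q},{t},{p,q},{p,t},{q,t},{r,t},{p,q,t},{p,r,t}}
  A5: {{q},{p,q},{q,t},{p,q,t}} {{s},{u},{p,s},{p,u},{r,s},{r,u},{s,u},{p,r,u},{p,s,u}}
  A12: {{p,q},{p,q,t}} {{p,s},{p,s,u}}
  A13: {{p,q},{p,q,t}} {{p,r},{p,u},{p,r,t},{p,r,u},{p,s,u}}
  A14: {{p,q},{p,t},{p,q,t},{p,r,t}}
  A15: {{p,q},{p,q,t}} {{p,s},{p,u},{p,r,u},{p,s,u}}
  A23: {{q},{p,q},{q,t},{p,q,t}} {{r,s}} {{s,u},{p,s,u}}
  A24: {{q},{p,q},{q,t},{p,q,t}}
  A25: {{q},{p,q},{q,t},{p,q,t}} {{s},{p,s},{r,s},{s,u},{p,s,u}}
  A34: {{q},{p,q},{q,t},{p,q,t}} {{r,t},{p,r,t}}
  A35: {{q},{p,q},{q,t},{p,q,t}} {{u},{p,u},{r,u},{s,u},{p,r,u},{p,s,u}} {{r,s}}
  A45: {{q},{p,q},{q,t},{p,q,t}}
  A123: {{p,q},{p,q,t}} {{p,s,u}}
  A124: {{p,q},{p,q,t}}
  A125: {{p,q},{p,q,t}} {{p,s},{p,s,u}}
  A134: {{p,q},{p,q,t}} {{p,r,t}}
  A135: {{p,q},{p,q,t}} {{p,u},{p,r,u},{p,s,u}}
  A145: {{p,q},{p,q,t}}
  A234: {{q},{p,q},{q,t},{p,q,t}}
  A235: {{q},{p,q},{q,t},{p,q,t}} {{r,s}} {{s,u},{p,s,u}}
  A245: {{q},{p,q},{q,t},{p,q,t}}
  A345: {{q},{p,q},{q,t},{p,q,t}}
  A1234: {{p,q},{p,q,t}}
  A1235: {{p,q},{p,q,t}} {{p,s,u}}
  A1245: {{p,q},{p,q,t}}
  A1345: {{p,q},{p,q,t}}
  A2345: {{q},{p,q},{q,t},{p,q,t}}
  A12345: {{p,q},{p,q,t}}
C dims 8,19,16,6; δ0: rk 7, SNF 1^7; δ1: rk 11, SNF 1^11; δ2: rk 5, SNF 1^5
Ȟ^0: (8−7)−0=1 ⇒ Z
Ȟ^1: (19−11)−7=1 ⇒ Z
Ȟ^2: (16−5)−11=0 ⇒ 0

Ȟ^0 ≅ Z; Ȟ^1 ≅ Z; Ȟ^2 ≅ 0
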